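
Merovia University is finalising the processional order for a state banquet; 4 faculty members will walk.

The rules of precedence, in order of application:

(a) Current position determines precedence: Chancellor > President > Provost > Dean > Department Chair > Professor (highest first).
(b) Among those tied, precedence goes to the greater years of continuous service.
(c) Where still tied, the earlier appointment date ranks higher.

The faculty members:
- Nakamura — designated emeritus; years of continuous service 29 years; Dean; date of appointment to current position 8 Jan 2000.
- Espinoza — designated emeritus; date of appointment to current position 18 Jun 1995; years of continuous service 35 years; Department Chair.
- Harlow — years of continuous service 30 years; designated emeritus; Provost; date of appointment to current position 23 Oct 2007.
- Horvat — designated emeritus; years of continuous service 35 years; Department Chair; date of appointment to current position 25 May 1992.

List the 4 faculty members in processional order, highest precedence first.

Harlow, Nakamura, Horvat, Espinoza

By current position: Harlow (Provost); then Nakamura (Dean); then Horvat and Espinoza (Department Chair).
Horvat and Espinoza both have years of continuous service 35 years, so the next rule applies.
Among Horvat and Espinoza, by date of appointment to current position (earlier first): Horvat (25 May 1992) before Espinoza (18 Jun 1995).
Full order: Harlow, Nakamura, Horvat, Espinoza.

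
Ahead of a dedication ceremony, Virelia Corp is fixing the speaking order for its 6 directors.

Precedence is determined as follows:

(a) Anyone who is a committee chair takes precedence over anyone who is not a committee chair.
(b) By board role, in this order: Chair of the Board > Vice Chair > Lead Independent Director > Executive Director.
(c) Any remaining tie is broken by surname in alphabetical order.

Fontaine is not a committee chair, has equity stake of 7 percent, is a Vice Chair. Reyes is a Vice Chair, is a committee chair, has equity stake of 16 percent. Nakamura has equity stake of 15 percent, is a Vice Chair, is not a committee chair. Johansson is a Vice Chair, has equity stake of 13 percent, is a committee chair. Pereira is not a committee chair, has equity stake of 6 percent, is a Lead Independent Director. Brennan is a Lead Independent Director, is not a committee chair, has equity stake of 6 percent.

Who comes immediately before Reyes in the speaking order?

Johansson

By the first rule: Johansson and Reyes (both a committee chair); then Fontaine, Nakamura, Brennan and Pereira (each not a committee chair).
Johansson and Reyes are each Vice Chair, so the next rule applies.
Among Johansson and Reyes, alphabetically by surname: Johansson before Reyes.
Among Fontaine, Nakamura, Brennan and Pereira, by board role: Fontaine and Nakamura (Vice Chair) before Brennan and Pereira (Lead Independent Director).
Among Fontaine and Nakamura, alphabetically by surname: Fontaine before Nakamura.
Among Brennan and Pereira, alphabetically by surname: Brennan before Pereira.
Order: Johansson, Reyes, Fontaine, Nakamura, Brennan, Pereira.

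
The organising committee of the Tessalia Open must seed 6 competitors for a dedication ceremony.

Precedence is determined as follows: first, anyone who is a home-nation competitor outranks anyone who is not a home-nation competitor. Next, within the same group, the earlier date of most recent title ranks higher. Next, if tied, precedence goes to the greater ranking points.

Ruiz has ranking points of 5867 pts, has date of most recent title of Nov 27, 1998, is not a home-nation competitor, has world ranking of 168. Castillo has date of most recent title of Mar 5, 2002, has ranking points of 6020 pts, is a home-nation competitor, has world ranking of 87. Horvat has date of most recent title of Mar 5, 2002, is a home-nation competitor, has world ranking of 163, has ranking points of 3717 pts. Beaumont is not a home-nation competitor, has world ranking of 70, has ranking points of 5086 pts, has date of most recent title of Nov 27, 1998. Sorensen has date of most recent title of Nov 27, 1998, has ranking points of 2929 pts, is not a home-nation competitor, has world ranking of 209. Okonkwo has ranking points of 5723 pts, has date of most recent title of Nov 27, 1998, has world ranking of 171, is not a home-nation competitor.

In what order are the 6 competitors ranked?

Castillo, Horvat, Ruiz, Okonkwo, Beaumont, Sorensen

By the first rule: Castillo and Horvat (both a home-nation competitor); then Ruiz, Okonkwo, Beaumont and Sorensen (each not a home-nation competitor).
Castillo and Horvat both have date of most recent title Mar 5, 2002, so the next rule applies.
Among Castillo and Horvat, by ranking points (higher first): Castillo (6020 pts) before Horvat (3717 pts).
Ruiz, Okonkwo, Beaumont and Sorensen all have date of most recent title Nov 27, 1998, so the next rule applies.
Among Ruiz, Okonkwo, Beaumont and Sorensen, by ranking points (higher first): Ruiz (5867 pts) before Okonkwo (5723 pts) before Beaumont (5086 pts) before Sorensen (2929 pts).
Full order: Castillo, Horvat, Ruiz, Okonkwo, Beaumont, Sorensen.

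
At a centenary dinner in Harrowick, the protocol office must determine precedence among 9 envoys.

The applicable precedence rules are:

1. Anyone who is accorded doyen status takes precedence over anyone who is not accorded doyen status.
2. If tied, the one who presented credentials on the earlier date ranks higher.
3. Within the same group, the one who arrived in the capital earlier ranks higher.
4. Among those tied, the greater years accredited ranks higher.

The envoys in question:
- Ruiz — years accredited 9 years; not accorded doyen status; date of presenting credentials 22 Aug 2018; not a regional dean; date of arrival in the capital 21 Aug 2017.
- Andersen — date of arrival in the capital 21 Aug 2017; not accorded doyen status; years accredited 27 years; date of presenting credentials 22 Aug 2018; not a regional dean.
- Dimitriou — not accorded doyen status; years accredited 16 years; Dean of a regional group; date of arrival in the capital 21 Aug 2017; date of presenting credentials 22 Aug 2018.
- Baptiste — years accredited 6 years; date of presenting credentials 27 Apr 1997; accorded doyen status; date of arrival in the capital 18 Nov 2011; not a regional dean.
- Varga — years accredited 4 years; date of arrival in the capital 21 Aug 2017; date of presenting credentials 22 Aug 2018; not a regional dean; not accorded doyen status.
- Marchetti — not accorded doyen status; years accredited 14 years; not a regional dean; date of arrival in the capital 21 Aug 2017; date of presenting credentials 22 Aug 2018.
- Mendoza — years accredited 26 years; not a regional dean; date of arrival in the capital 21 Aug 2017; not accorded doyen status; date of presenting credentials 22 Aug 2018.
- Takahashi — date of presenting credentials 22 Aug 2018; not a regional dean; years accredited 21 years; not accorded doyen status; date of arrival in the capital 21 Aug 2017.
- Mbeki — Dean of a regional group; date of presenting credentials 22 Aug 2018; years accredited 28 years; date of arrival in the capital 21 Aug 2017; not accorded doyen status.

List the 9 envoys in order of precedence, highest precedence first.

Baptiste, Mbeki, Andersen, Mendoza, Takahashi, Dimitriou, Marchetti, Ruiz, Varga

By the first rule: Baptiste (accorded doyen status); then Mbeki, Andersen, Mendoza, Takahashi, Dimitriou, Marchetti, Ruiz and Varga (each not accorded doyen status).
Mbeki, Andersen, Mendoza, Takahashi, Dimitriou, Marchetti, Ruiz and Varga all have date of presenting credentials 22 Aug 2018, so the next rule applies.
Mbeki, Andersen, Mendoza, Takahashi, Dimitriou, Marchetti, Ruiz and Varga all have date of arrival in the capital 21 Aug 2017, so the next rule applies.
Among Mbeki, Andersen, Mendoza, Takahashi, Dimitriou, Marchetti, Ruiz and Varga, by years accredited (higher first): Mbeki (28 years) before Andersen (27 years) before Mendoza (26 years) before Takahashi (21 years) before Dimitriou (16 years) before Marchetti (14 years) before Ruiz (9 years) before Varga (4 years).
Full order: Baptiste, Mbeki, Andersen, Mendoza, Takahashi, Dimitriou, Marchetti, Ruiz, Varga.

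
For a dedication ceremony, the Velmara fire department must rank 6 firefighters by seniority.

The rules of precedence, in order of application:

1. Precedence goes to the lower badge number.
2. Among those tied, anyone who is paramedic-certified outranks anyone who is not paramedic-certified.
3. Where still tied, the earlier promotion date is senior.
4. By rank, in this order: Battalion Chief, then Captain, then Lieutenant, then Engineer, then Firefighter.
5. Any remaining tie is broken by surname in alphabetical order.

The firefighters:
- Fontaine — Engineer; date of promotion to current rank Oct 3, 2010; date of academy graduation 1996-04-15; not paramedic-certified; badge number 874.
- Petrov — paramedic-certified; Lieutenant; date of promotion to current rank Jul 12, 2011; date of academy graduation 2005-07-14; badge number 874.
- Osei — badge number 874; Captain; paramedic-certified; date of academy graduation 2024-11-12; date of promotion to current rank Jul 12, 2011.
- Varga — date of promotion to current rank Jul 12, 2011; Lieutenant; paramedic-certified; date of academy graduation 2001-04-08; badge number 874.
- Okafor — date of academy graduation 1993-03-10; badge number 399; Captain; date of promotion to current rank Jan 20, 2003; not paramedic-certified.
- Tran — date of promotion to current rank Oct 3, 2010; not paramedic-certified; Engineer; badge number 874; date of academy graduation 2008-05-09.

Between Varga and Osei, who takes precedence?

By badge number (lower first): Okafor (399); then Osei, Petrov, Varga, Fontaine and Tran (each 874).
Among Osei, Petrov, Varga, Fontaine and Tran, paramedic-certified before not paramedic-certified: Osei, Petrov and Varga (paramedic-certified) before Fontaine and Tran (not paramedic-certified).
Osei, Petrov and Varga all have date of promotion to current rank Jul 12, 2011, so the next rule applies.
Among Osei, Petrov and Varga, by rank: Osei (Captain) before Petrov and Varga (Lieutenant).
Among Petrov and Varga, alphabetically by surname: Petrov before Varga.
Fontaine and Tran both have date of promotion to current rank Oct 3, 2010, so the next rule applies.
Fontaine and Tran are each Engineer, so the next rule applies.
Among Fontaine and Tran, alphabetically by surname: Fontaine before Tran.
So Osei takes precedence.

Osei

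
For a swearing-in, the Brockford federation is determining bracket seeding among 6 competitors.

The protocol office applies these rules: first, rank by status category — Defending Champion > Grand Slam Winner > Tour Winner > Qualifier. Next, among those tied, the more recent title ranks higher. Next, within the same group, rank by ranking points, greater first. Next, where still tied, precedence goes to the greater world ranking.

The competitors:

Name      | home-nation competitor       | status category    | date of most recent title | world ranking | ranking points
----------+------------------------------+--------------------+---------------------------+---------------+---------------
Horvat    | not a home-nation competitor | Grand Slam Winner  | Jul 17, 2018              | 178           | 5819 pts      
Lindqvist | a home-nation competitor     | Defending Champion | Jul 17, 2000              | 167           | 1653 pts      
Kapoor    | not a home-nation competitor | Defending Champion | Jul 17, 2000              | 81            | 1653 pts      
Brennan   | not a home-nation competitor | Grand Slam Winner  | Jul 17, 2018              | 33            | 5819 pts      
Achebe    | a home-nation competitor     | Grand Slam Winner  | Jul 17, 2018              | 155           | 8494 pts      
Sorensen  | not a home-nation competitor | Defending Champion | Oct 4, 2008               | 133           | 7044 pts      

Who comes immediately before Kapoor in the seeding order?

Lindqvist

By status category: Sorensen, Lindqvist and Kapoor (Defending Champion); then Achebe, Horvat and Brennan (Grand Slam Winner).
Among Sorensen, Lindqvist and Kapoor, by date of most recent title (later first): Sorensen (Oct 4, 2008) before Lindqvist and Kapoor (Jul 17, 2000).
Lindqvist and Kapoor both have ranking points 1653 pts, so the next rule applies.
Among Lindqvist and Kapoor, by world ranking (higher first): Lindqvist (167) before Kapoor (81).
Achebe, Horvat and Brennan all have date of most recent title Jul 17, 2018, so the next rule applies.
Among Achebe, Horvat and Brennan, by ranking points (higher first): Achebe (8494 pts) before Horvat and Brennan (5819 pts).
Among Horvat and Brennan, by world ranking (higher first): Horvat (178) before Brennan (33).
Order: Sorensen, Lindqvist, Kapoor, Achebe, Horvat, Brennan.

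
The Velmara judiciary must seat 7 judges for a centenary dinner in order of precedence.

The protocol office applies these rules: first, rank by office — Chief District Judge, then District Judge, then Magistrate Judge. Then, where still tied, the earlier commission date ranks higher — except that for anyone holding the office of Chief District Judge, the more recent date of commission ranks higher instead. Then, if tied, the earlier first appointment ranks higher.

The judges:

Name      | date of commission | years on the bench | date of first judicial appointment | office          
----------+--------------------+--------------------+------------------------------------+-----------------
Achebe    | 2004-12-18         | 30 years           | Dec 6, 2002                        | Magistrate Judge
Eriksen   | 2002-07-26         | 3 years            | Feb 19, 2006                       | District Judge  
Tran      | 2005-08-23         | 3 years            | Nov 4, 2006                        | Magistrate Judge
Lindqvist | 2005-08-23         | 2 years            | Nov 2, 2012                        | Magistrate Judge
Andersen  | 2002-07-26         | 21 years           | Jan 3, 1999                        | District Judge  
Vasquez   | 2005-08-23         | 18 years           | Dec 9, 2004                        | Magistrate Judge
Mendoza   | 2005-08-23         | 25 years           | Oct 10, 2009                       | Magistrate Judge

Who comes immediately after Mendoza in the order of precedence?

By office: Andersen and Eriksen (District Judge); then Achebe, Vasquez, Tran, Mendoza and Lindqvist (Magistrate Judge).
Andersen and Eriksen both have date of commission 2002-07-26, so the next rule applies.
Among Andersen and Eriksen, by date of first judicial appointment (earlier first): Andersen (Jan 3, 1999) before Eriksen (Feb 19, 2006).
Among Achebe, Vasquez, Tran, Mendoza and Lindqvist, by date of commission (earlier first): Achebe (2004-12-18) before Vasquez, Tran, Mendoza and Lindqvist (2005-08-23).
Among Vasquez, Tran, Mendoza and Lindqvist, by date of first judicial appointment (earlier first): Vasquez (Dec 9, 2004) before Tran (Nov 4, 2006) before Mendoza (Oct 10, 2009) before Lindqvist (Nov 2, 2012).
Order: Andersen, Eriksen, Achebe, Vasquez, Tran, Mendoza, Lindqvist.

Lindqvist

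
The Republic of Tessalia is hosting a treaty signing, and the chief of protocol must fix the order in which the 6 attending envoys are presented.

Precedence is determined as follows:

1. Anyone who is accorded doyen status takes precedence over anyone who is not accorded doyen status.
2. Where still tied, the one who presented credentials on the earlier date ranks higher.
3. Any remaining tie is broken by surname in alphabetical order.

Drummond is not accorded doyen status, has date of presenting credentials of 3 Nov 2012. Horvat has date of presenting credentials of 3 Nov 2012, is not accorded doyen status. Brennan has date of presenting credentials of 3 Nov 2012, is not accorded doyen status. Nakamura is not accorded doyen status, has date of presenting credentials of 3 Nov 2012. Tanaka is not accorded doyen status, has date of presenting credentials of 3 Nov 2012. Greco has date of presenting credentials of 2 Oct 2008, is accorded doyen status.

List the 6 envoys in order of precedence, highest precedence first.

Greco, Brennan, Drummond, Horvat, Nakamura, Tanaka

By the first rule: Greco (accorded doyen status); then Brennan, Drummond, Horvat, Nakamura and Tanaka (each not accorded doyen status).
Brennan, Drummond, Horvat, Nakamura and Tanaka all have date of presenting credentials 3 Nov 2012, so the next rule applies.
Among Brennan, Drummond, Horvat, Nakamura and Tanaka, alphabetically by surname: Brennan before Drummond before Horvat before Nakamura before Tanaka.
Full order: Greco, Brennan, Drummond, Horvat, Nakamura, Tanaka.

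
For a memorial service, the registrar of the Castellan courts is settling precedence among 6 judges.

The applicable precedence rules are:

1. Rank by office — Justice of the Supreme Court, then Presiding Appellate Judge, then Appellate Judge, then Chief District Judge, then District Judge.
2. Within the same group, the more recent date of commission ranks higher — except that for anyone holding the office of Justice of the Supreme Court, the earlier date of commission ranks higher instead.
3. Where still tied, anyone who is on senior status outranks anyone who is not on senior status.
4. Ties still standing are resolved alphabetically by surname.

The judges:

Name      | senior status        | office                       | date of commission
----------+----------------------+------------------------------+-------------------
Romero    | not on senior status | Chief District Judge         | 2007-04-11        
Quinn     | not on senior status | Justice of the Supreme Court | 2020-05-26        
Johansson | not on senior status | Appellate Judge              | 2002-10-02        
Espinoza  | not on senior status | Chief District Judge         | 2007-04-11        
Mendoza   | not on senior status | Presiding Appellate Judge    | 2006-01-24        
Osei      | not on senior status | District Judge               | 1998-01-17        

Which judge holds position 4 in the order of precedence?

Espinoza

By office: Quinn (Justice of the Supreme Court); then Mendoza (Presiding Appellate Judge); then Johansson (Appellate Judge); then Espinoza and Romero (Chief District Judge); then Osei (District Judge).
Espinoza and Romero both have date of commission 2007-04-11, so the next rule applies.
Espinoza and Romero are each not on senior status, so the next rule applies.
Among Espinoza and Romero, alphabetically by surname: Espinoza before Romero.
Order: Quinn, Mendoza, Johansson, Espinoza, Romero, Osei.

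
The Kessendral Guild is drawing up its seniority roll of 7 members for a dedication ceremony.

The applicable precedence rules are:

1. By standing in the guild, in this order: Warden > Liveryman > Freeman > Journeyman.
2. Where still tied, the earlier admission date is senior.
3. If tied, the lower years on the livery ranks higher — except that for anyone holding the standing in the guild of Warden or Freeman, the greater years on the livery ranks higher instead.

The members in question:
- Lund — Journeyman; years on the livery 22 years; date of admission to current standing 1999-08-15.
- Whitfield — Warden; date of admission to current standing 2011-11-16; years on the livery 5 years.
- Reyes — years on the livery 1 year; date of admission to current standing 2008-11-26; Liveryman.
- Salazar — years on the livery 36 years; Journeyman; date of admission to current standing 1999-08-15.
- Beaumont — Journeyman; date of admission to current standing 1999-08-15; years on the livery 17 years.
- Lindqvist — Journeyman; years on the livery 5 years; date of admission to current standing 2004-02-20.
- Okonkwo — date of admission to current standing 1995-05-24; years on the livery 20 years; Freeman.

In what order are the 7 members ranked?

Whitfield, Reyes, Okonkwo, Beaumont, Lund, Salazar, Lindqvist

By standing in the guild: Whitfield (Warden); then Reyes (Liveryman); then Okonkwo (Freeman); then Beaumont, Lund, Salazar and Lindqvist (Journeyman).
Among Beaumont, Lund, Salazar and Lindqvist, by date of admission to current standing (earlier first): Beaumont, Lund and Salazar (1999-08-15) before Lindqvist (2004-02-20).
Among Beaumont, Lund and Salazar, by years on the livery (lower first): Beaumont (17 years) before Lund (22 years) before Salazar (36 years).
Full order: Whitfield, Reyes, Okonkwo, Beaumont, Lund, Salazar, Lindqvist.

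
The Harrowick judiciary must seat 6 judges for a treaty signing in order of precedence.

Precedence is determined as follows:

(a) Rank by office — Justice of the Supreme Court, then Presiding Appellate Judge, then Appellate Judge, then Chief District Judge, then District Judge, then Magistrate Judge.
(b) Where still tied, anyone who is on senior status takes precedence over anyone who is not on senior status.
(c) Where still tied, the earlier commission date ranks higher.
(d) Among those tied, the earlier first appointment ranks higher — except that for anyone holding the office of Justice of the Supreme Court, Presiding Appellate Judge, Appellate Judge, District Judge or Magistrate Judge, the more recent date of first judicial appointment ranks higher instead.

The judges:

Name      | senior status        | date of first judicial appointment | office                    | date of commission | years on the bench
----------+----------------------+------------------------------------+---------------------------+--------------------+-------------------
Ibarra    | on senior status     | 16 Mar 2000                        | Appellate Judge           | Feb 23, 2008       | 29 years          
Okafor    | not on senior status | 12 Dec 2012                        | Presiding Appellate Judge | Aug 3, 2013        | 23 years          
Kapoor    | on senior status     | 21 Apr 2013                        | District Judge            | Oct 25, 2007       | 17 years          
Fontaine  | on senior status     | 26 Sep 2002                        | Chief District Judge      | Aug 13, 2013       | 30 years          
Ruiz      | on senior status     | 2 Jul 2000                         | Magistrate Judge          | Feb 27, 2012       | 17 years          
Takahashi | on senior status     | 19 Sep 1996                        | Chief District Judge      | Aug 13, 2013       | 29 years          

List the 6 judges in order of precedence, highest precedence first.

Okafor, Ibarra, Takahashi, Fontaine, Kapoor, Ruiz

By office: Okafor (Presiding Appellate Judge); then Ibarra (Appellate Judge); then Takahashi and Fontaine (Chief District Judge); then Kapoor (District Judge); then Ruiz (Magistrate Judge).
Takahashi and Fontaine are each on senior status, so the next rule applies.
Takahashi and Fontaine both have date of commission Aug 13, 2013, so the next rule applies.
Among Takahashi and Fontaine, by date of first judicial appointment (earlier first): Takahashi (19 Sep 1996) before Fontaine (26 Sep 2002).
Full order: Okafor, Ibarra, Takahashi, Fontaine, Kapoor, Ruiz.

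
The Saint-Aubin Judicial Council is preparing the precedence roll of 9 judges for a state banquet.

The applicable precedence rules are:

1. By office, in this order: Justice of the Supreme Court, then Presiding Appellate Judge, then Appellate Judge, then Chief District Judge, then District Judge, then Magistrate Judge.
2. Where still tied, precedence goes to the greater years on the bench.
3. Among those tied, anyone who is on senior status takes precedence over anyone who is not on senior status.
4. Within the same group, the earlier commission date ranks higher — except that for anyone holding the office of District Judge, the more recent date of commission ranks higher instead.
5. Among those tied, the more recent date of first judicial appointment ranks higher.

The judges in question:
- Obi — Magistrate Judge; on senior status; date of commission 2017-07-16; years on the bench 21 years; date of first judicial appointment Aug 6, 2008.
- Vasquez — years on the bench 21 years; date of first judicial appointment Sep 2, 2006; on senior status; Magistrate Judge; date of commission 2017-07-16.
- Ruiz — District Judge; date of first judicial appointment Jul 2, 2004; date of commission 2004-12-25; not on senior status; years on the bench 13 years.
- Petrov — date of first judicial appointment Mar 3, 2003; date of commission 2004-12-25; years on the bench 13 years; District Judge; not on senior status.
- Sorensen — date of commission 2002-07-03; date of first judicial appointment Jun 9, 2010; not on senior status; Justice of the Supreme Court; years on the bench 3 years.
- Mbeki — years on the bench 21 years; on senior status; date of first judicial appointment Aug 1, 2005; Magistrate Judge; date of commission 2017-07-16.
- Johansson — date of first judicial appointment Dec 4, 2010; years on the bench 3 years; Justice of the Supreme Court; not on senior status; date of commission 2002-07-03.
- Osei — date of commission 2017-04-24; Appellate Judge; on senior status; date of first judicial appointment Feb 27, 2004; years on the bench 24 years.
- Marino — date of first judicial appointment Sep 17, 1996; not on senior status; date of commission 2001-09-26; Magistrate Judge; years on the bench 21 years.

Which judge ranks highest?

Johansson

By office: Johansson and Sorensen (Justice of the Supreme Court); then Osei (Appellate Judge); then Ruiz and Petrov (District Judge); then Obi, Vasquez, Mbeki and Marino (Magistrate Judge).
Johansson and Sorensen both have years on the bench 3 years, so the next rule applies.
Johansson and Sorensen are each not on senior status, so the next rule applies.
Johansson and Sorensen both have date of commission 2002-07-03, so the next rule applies.
Among Johansson and Sorensen, by date of first judicial appointment (later first): Johansson (Dec 4, 2010) before Sorensen (Jun 9, 2010).
Ruiz and Petrov both have years on the bench 13 years, so the next rule applies.
Ruiz and Petrov are each not on senior status, so the next rule applies.
Ruiz and Petrov both have date of commission 2004-12-25, so the next rule applies.
Among Ruiz and Petrov, by date of first judicial appointment (later first): Ruiz (Jul 2, 2004) before Petrov (Mar 3, 2003).
Obi, Vasquez, Mbeki and Marino all have years on the bench 21 years, so the next rule applies.
Among Obi, Vasquez, Mbeki and Marino, on senior status before not on senior status: Obi, Vasquez and Mbeki (on senior status) before Marino (not on senior status).
Obi, Vasquez and Mbeki all have date of commission 2017-07-16, so the next rule applies.
Among Obi, Vasquez and Mbeki, by date of first judicial appointment (later first): Obi (Aug 6, 2008) before Vasquez (Sep 2, 2006) before Mbeki (Aug 1, 2005).
Order: Johansson, Sorensen, Osei, Ruiz, Petrov, Obi, Vasquez, Mbeki, Marino.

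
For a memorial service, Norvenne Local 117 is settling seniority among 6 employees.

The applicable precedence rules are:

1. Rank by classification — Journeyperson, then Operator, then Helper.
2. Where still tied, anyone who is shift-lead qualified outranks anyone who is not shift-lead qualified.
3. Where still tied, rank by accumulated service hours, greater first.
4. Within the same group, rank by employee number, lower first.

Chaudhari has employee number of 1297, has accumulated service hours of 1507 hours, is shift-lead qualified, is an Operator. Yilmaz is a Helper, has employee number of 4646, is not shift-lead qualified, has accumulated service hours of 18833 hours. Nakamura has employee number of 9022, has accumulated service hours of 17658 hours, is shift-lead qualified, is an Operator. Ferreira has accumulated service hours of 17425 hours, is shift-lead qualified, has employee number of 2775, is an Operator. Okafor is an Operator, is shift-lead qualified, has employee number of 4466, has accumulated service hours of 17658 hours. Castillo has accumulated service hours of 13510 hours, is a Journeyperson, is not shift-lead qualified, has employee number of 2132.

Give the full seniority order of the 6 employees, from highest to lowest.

Castillo, Okafor, Nakamura, Ferreira, Chaudhari, Yilmaz

By classification: Castillo (Journeyperson); then Okafor, Nakamura, Ferreira and Chaudhari (Operator); then Yilmaz (Helper).
Okafor, Nakamura, Ferreira and Chaudhari are each shift-lead qualified, so the next rule applies.
Among Okafor, Nakamura, Ferreira and Chaudhari, by accumulated service hours (higher first): Okafor and Nakamura (17658 hours) before Ferreira (17425 hours) before Chaudhari (1507 hours).
Among Okafor and Nakamura, by employee number (lower first): Okafor (4466) before Nakamura (9022).
Full order: Castillo, Okafor, Nakamura, Ferreira, Chaudhari, Yilmaz.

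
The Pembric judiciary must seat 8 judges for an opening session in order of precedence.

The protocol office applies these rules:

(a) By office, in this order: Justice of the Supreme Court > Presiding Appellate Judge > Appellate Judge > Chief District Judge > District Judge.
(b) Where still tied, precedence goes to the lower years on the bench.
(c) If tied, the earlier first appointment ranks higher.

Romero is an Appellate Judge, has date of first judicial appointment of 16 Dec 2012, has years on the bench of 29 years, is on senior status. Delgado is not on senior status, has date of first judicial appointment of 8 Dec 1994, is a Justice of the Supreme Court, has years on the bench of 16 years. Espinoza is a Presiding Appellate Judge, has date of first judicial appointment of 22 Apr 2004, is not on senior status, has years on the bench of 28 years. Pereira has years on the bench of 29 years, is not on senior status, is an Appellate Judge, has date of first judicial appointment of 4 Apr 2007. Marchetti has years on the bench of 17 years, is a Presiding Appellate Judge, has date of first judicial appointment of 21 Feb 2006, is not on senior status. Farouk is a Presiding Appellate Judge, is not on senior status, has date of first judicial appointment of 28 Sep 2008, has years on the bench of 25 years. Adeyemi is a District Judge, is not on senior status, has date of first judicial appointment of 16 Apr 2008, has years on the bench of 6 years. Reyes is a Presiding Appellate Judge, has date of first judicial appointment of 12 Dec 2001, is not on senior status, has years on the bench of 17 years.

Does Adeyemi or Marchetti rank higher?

Marchetti

By office: Delgado (Justice of the Supreme Court); then Reyes, Marchetti, Farouk and Espinoza (Presiding Appellate Judge); then Pereira and Romero (Appellate Judge); then Adeyemi (District Judge).
Among Reyes, Marchetti, Farouk and Espinoza, by years on the bench (lower first): Reyes and Marchetti (17 years) before Farouk (25 years) before Espinoza (28 years).
Among Reyes and Marchetti, by date of first judicial appointment (earlier first): Reyes (12 Dec 2001) before Marchetti (21 Feb 2006).
Pereira and Romero both have years on the bench 29 years, so the next rule applies.
Among Pereira and Romero, by date of first judicial appointment (earlier first): Pereira (4 Apr 2007) before Romero (16 Dec 2012).
So Marchetti takes precedence.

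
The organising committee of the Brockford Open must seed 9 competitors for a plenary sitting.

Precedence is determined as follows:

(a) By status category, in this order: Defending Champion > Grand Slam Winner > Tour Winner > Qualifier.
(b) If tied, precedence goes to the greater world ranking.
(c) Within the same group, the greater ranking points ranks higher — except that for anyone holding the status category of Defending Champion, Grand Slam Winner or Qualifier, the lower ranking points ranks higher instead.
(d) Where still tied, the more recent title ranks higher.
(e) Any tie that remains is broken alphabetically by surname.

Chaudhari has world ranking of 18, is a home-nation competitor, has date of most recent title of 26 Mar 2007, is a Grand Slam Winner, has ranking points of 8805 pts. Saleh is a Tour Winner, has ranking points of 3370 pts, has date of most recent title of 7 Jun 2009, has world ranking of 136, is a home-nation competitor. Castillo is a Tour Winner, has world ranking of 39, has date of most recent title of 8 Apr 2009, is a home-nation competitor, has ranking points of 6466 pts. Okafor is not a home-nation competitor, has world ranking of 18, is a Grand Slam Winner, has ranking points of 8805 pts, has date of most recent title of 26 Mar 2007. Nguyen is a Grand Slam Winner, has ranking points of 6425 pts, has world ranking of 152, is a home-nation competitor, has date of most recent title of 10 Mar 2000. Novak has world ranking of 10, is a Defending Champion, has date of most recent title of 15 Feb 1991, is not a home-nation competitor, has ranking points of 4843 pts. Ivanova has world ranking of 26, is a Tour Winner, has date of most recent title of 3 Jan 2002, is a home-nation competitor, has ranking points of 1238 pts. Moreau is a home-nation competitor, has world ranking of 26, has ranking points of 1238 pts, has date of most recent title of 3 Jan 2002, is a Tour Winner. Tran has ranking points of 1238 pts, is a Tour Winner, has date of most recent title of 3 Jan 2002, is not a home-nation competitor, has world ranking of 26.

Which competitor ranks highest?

By status category: Novak (Defending Champion); then Nguyen, Chaudhari and Okafor (Grand Slam Winner); then Saleh, Castillo, Ivanova, Moreau and Tran (Tour Winner).
Among Nguyen, Chaudhari and Okafor, by world ranking (higher first): Nguyen (152) before Chaudhari and Okafor (18).
Chaudhari and Okafor both have ranking points 8805 pts, so the next rule applies.
Chaudhari and Okafor both have date of most recent title 26 Mar 2007, so the next rule applies.
Among Chaudhari and Okafor, alphabetically by surname: Chaudhari before Okafor.
Among Saleh, Castillo, Ivanova, Moreau and Tran, by world ranking (higher first): Saleh (136) before Castillo (39) before Ivanova, Moreau and Tran (26).
Ivanova, Moreau and Tran all have ranking points 1238 pts, so the next rule applies.
Ivanova, Moreau and Tran all have date of most recent title 3 Jan 2002, so the next rule applies.
Among Ivanova, Moreau and Tran, alphabetically by surname: Ivanova before Moreau before Tran.
Order: Novak, Nguyen, Chaudhari, Okafor, Saleh, Castillo, Ivanova, Moreau, Tran.

Novak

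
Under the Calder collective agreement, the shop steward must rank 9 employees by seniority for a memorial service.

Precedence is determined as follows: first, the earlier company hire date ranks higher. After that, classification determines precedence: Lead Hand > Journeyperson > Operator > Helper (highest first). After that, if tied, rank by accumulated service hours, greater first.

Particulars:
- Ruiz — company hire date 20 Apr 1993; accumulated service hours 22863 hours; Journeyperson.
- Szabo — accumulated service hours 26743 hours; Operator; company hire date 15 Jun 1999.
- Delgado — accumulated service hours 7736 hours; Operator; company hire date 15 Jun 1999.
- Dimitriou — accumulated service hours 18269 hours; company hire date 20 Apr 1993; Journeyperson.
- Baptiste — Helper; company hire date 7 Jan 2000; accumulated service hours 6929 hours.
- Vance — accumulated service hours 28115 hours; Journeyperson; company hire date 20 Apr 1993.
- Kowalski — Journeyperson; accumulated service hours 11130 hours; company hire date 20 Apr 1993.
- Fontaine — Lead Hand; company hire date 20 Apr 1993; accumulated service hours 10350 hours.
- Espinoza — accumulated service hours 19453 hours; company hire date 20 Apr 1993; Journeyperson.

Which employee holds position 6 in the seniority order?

Kowalski

By company hire date (earlier first): Fontaine, Vance, Ruiz, Espinoza, Dimitriou and Kowalski (each 20 Apr 1993); then Szabo and Delgado (both 15 Jun 1999); then Baptiste (7 Jan 2000).
Among Fontaine, Vance, Ruiz, Espinoza, Dimitriou and Kowalski, by classification: Fontaine (Lead Hand) before Vance, Ruiz, Espinoza, Dimitriou and Kowalski (Journeyperson).
Among Vance, Ruiz, Espinoza, Dimitriou and Kowalski, by accumulated service hours (higher first): Vance (28115 hours) before Ruiz (22863 hours) before Espinoza (19453 hours) before Dimitriou (18269 hours) before Kowalski (11130 hours).
Szabo and Delgado are each Operator, so the next rule applies.
Among Szabo and Delgado, by accumulated service hours (higher first): Szabo (26743 hours) before Delgado (7736 hours).
Order: Fontaine, Vance, Ruiz, Espinoza, Dimitriou, Kowalski, Szabo, Delgado, Baptiste.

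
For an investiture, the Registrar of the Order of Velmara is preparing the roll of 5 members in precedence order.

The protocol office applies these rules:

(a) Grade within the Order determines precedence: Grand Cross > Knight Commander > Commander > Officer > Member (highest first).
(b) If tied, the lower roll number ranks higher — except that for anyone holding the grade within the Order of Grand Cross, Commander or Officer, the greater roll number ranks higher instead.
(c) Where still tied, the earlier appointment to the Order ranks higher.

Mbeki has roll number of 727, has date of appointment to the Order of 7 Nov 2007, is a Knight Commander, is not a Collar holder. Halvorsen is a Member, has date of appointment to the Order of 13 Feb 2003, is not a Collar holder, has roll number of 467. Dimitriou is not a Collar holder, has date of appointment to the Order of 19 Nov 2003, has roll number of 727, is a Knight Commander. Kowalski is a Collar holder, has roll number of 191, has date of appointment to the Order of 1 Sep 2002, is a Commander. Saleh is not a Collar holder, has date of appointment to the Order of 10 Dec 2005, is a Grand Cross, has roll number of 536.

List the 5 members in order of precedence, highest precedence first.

By grade within the Order: Saleh (Grand Cross); then Dimitriou and Mbeki (Knight Commander); then Kowalski (Commander); then Halvorsen (Member).
Dimitriou and Mbeki both have roll number 727, so the next rule applies.
Among Dimitriou and Mbeki, by date of appointment to the Order (earlier first): Dimitriou (19 Nov 2003) before Mbeki (7 Nov 2007).
Full order: Saleh, Dimitriou, Mbeki, Kowalski, Halvorsen.

Saleh, Dimitriou, Mbeki, Kowalski, Halvorsen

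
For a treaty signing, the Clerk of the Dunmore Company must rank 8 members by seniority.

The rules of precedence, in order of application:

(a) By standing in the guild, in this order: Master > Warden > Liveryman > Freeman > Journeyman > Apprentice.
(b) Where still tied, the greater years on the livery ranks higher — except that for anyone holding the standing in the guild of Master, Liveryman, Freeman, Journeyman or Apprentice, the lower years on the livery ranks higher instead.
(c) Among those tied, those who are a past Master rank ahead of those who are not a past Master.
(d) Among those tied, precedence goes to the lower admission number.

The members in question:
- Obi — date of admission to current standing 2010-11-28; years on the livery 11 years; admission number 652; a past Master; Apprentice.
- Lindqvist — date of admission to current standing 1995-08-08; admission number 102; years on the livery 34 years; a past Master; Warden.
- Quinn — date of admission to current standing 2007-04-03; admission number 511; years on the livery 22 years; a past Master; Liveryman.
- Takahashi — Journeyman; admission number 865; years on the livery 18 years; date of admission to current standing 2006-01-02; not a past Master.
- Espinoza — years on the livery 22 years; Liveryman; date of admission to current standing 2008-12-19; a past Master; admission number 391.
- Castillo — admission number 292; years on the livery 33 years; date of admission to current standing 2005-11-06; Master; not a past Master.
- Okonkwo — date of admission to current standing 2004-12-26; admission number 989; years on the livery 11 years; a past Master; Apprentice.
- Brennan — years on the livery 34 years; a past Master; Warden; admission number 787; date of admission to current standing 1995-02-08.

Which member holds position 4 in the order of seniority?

By standing in the guild: Castillo (Master); then Lindqvist and Brennan (Warden); then Espinoza and Quinn (Liveryman); then Takahashi (Journeyman); then Obi and Okonkwo (Apprentice).
Lindqvist and Brennan both have years on the livery 34 years, so the next rule applies.
Lindqvist and Brennan are each a past Master, so the next rule applies.
Among Lindqvist and Brennan, by admission number (lower first): Lindqvist (102) before Brennan (787).
Espinoza and Quinn both have years on the livery 22 years, so the next rule applies.
Espinoza and Quinn are each a past Master, so the next rule applies.
Among Espinoza and Quinn, by admission number (lower first): Espinoza (391) before Quinn (511).
Obi and Okonkwo both have years on the livery 11 years, so the next rule applies.
Obi and Okonkwo are each a past Master, so the next rule applies.
Among Obi and Okonkwo, by admission number (lower first): Obi (652) before Okonkwo (989).
Order: Castillo, Lindqvist, Brennan, Espinoza, Quinn, Takahashi, Obi, Okonkwo.

Espinoza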